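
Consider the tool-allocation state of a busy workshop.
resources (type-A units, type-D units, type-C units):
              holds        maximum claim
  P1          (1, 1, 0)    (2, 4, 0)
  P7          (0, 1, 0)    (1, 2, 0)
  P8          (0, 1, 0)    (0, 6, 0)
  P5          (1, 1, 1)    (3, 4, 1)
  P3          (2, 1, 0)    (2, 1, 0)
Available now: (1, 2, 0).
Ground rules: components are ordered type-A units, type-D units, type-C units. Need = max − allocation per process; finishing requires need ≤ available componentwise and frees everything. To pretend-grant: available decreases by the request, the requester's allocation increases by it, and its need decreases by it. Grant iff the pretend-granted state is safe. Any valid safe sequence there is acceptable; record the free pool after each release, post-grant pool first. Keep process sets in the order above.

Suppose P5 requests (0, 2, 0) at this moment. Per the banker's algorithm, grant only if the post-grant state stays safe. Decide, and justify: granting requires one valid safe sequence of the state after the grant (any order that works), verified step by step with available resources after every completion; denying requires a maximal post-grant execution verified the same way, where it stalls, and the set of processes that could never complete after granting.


GRANT: granting preserves safety; a valid post-grant sequence is P3, P5, P1, P7, P8.
Key observation: even at the reduced pool (1, 0, 0), P3 fits immediately, so safety survives the grant.
Verifying the post-grant state step by step:
  pool = (1, 0, 0)
  P3 needs (0, 0, 0) <= (1, 0, 0) -> finishes; pool += (2, 1, 0) = (3, 1, 0)
  P5 needs (2, 1, 0) <= (3, 1, 0) -> finishes; pool += (1, 3, 1) = (4, 4, 1)
  P1 needs (1, 3, 0) <= (4, 4, 1) -> finishes; pool += (1, 1, 0) = (5, 5, 1)
  P7 needs (1, 1, 0) <= (5, 5, 1) -> finishes; pool += (0, 1, 0) = (5, 6, 1)
  P8 needs (0, 5, 0) <= (5, 6, 1) -> finishes; pool += (0, 1, 0) = (5, 7, 1)


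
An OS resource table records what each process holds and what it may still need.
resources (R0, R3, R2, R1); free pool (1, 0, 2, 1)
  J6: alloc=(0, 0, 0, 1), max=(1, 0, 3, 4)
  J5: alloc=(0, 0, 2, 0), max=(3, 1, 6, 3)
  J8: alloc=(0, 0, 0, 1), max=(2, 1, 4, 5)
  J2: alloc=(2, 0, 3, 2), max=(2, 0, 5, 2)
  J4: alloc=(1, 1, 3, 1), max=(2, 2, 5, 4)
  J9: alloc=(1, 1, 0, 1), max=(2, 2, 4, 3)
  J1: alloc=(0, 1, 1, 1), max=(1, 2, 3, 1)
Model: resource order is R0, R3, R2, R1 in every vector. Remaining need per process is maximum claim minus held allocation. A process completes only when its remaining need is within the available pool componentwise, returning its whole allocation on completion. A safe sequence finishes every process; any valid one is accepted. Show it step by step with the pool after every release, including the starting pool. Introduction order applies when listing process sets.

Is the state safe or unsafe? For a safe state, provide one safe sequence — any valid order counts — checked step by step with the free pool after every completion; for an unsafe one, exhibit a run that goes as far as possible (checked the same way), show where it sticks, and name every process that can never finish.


UNSAFE — no complete ordering exists.
Key observation: no order helps: past J2, J6, the free pool tops out at (3, 0, 5, 4), below what each blocked process needs in R3.
A maximal execution: J2, J6 — then nothing else fits. Step-by-step check:
  pool = (1, 0, 2, 1)
  J2: need (0, 0, 2, 0) fits (1, 0, 2, 1); releases (2, 0, 3, 2), pool now (3, 0, 5, 3)
  J6: need (1, 0, 3, 3) fits (3, 0, 5, 3); releases (0, 0, 0, 1), pool now (3, 0, 5, 4)
  blocked: J5 wants (3, 1, 4, 3), pool (3, 0, 5, 4) — not enough R3
  blocked: J8 wants (2, 1, 4, 4), pool (3, 0, 5, 4) — not enough R3
  blocked: J4 wants (1, 1, 2, 3), pool (3, 0, 5, 4) — not enough R3
  blocked: J9 wants (1, 1, 4, 2), pool (3, 0, 5, 4) — not enough R3
  blocked: J1 wants (1, 1, 2, 0), pool (3, 0, 5, 4) — not enough R3
Permanently blocked: J5, J8, J4, J9 and J1.


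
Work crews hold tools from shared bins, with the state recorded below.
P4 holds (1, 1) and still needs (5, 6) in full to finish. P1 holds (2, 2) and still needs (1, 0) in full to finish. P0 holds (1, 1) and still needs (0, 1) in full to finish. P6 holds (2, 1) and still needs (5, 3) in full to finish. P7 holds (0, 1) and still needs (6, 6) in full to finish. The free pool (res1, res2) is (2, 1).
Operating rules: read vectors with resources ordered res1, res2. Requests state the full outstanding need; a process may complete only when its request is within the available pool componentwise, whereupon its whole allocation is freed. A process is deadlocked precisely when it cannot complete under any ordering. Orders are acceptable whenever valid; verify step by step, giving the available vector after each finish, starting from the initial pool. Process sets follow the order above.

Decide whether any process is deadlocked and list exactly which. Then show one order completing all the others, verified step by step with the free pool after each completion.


Deadlocked set: P4 and P7.
Key observation: once P0, P1, P6 finish, the pool peaks at (7, 5) — and every remaining process still needs more res2 than that.
The rest can finish in the order P0, P1, P6. Verifying each step:
  pool = (2, 1)
  P0 needs (0, 1) <= (2, 1) -> finishes; pool += (1, 1) = (3, 2)
  P1 needs (1, 0) <= (3, 2) -> finishes; pool += (2, 2) = (5, 4)
  P6 needs (5, 3) <= (5, 4) -> finishes; pool += (2, 1) = (7, 5)
The stuck group stays short no matter what:
  P4 cannot run: need (5, 6) vs free (7, 5) (insufficient res2)
  P7 cannot run: need (6, 6) vs free (7, 5) (insufficient res2)


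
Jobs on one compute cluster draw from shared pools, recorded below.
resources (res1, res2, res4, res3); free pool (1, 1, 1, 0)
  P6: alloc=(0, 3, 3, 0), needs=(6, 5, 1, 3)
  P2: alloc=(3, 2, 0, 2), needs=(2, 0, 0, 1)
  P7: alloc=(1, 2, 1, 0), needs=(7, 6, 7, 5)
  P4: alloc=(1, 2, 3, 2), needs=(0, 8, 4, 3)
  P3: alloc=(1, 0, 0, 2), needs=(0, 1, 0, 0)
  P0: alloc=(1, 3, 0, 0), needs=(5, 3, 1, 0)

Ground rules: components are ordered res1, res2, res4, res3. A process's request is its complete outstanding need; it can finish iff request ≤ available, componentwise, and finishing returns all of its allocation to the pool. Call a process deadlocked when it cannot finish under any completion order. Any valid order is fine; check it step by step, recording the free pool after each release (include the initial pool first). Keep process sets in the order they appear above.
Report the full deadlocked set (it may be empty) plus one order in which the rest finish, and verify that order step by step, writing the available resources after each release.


Nothing here is deadlocked.
Key observation: P3 fits the free pool immediately, and its release cascades until everyone finishes.
The rest can finish in the order P3, P2, P0, P6, P4, P7. Step-by-step check:
  pool = (1, 1, 1, 0)
  P3: need (0, 1, 0, 0) fits (1, 1, 1, 0); releases (1, 0, 0, 2), pool now (2, 1, 1, 2)
  P2: need (2, 0, 0, 1) fits (2, 1, 1, 2); releases (3, 2, 0, 2), pool now (5, 3, 1, 4)
  P0: need (5, 3, 1, 0) fits (5, 3, 1, 4); releases (1, 3, 0, 0), pool now (6, 6, 1, 4)
  P6: need (6, 5, 1, 3) fits (6, 6, 1, 4); releases (0, 3, 3, 0), pool now (6, 9, 4, 4)
  P4: need (0, 8, 4, 3) fits (6, 9, 4, 4); releases (1, 2, 3, 2), pool now (7, 11, 7, 6)
  P7: need (7, 6, 7, 5) fits (7, 11, 7, 6); releases (1, 2, 1, 0), pool now (8, 13, 8, 6)


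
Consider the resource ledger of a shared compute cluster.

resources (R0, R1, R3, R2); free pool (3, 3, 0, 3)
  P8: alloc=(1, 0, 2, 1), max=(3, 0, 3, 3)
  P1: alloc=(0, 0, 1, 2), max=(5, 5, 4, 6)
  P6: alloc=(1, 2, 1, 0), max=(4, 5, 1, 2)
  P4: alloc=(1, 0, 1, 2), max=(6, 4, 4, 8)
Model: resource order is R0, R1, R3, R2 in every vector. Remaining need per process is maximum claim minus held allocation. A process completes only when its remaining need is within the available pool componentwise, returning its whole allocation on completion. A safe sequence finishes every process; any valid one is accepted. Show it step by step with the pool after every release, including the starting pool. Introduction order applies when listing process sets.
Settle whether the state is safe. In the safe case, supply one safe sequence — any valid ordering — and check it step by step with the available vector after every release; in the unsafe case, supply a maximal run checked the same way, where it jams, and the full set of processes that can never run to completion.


SAFE. One safe sequence: P6, P8, P1, P4.
Key observation: the order's first zero-slack moment is P6 ((3, 3, 0, 2) needed, (3, 3, 0, 3) free — a requested resource with nothing to spare).
Step-by-step check:
  pool = (3, 3, 0, 3)
  P6: need (3, 3, 0, 2) fits (3, 3, 0, 3); releases (1, 2, 1, 0), pool now (4, 5, 1, 3)
  P8: need (2, 0, 1, 2) fits (4, 5, 1, 3); releases (1, 0, 2, 1), pool now (5, 5, 3, 4)
  P1: need (5, 5, 3, 4) fits (5, 5, 3, 4); releases (0, 0, 1, 2), pool now (5, 5, 4, 6)
  P4: need (5, 4, 3, 6) fits (5, 5, 4, 6); releases (1, 0, 1, 2), pool now (6, 5, 5, 8)


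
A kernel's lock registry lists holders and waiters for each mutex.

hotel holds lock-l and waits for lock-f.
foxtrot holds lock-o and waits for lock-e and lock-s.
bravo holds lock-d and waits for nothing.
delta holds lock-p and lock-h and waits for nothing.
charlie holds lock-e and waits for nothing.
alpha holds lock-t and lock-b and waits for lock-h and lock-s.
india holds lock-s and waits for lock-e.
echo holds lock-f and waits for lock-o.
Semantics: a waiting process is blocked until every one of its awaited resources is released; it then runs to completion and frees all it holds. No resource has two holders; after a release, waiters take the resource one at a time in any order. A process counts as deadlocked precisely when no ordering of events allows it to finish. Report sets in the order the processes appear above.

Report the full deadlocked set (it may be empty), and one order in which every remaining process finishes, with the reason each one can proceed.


The deadlocked set is empty.
Key observation: the waits form no ring: some process can always run, and its releases unblock the others one by one.
One completion order for the rest: charlie, india, foxtrot, delta, bravo, echo, alpha, hotel.
Step-by-step check:
  run charlie (it waits on nothing); releases lock-e
  india waits on lock-e — all released -> runs and releases lock-s
  foxtrot waits on lock-e and lock-s — all released -> runs and releases lock-o
  run delta (it waits on nothing); releases lock-p and lock-h
  run bravo (it waits on nothing); releases lock-d
  echo waits on lock-o — all released -> runs and releases lock-f
  alpha waits on lock-h and lock-s — all released -> runs and releases lock-t and lock-b
  hotel waits on lock-f — all released -> runs and releases lock-l


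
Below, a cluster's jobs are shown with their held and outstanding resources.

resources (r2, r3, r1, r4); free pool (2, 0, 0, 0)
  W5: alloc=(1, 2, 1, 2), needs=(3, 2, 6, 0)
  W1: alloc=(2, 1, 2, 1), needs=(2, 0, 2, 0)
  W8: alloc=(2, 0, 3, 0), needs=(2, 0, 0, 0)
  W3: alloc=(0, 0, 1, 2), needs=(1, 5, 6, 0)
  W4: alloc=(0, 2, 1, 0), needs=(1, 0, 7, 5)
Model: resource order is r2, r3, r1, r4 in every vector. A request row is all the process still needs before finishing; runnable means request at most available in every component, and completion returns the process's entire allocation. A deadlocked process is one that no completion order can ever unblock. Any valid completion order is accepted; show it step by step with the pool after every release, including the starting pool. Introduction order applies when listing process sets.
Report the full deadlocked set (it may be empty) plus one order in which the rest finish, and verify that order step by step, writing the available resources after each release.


Deadlocked: W5, W3 and W4.
Key observation: after W8, W1 complete, (6, 1, 5, 1) is the best the pool ever gets, yet each leftover process wants more r1.
The rest can finish in the order W8, W1. Step-by-step check:
  pool = (2, 0, 0, 0)
  W8: need (2, 0, 0, 0) fits (2, 0, 0, 0); releases (2, 0, 3, 0), pool now (4, 0, 3, 0)
  W1: need (2, 0, 2, 0) fits (4, 0, 3, 0); releases (2, 1, 2, 1), pool now (6, 1, 5, 1)
The stuck group stays short no matter what:
  W5 cannot run: need (3, 2, 6, 0) vs free (6, 1, 5, 1) (insufficient r3 and r1)
  W3 cannot run: need (1, 5, 6, 0) vs free (6, 1, 5, 1) (insufficient r3 and r1)
  W4 cannot run: need (1, 0, 7, 5) vs free (6, 1, 5, 1) (insufficient r1 and r4)


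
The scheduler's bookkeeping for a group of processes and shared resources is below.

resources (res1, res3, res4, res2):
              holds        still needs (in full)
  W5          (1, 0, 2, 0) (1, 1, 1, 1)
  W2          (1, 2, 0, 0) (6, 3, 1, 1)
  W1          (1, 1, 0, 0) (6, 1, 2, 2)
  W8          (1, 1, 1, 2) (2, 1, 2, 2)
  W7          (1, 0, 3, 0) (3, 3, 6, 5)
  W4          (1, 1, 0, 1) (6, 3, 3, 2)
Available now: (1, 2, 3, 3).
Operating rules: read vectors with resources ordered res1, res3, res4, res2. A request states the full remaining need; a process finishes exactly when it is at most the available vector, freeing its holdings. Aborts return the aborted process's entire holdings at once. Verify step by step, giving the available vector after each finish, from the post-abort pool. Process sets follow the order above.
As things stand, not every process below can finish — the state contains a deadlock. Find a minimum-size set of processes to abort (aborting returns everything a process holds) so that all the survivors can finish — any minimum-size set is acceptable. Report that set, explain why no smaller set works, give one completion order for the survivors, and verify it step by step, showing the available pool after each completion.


Abort W2 and W1.
Key observation: W4 had no path to completion before; after the abort of W2 and W1 ((2, 3, 0, 0) returned), step 4 is where it fits.
Minimality, checking each single-abort alternative: W5 alone leaves W2 blocked (short on res1); W2 alone leaves W1 blocked (short on res1); W1 alone leaves W2 blocked (short on res1); W8 alone leaves W2 blocked (short on res1); W7 alone leaves W2 blocked (short on res1); W4 alone leaves W2 blocked (short on res1).
The survivors complete as W5, W8, W7, W4. Step-by-step check (starting from the post-abort pool):
  pool = (3, 5, 3, 3)
  W5 needs (1, 1, 1, 1) <= (3, 5, 3, 3) -> finishes; pool += (1, 0, 2, 0) = (4, 5, 5, 3)
  W8 needs (2, 1, 2, 2) <= (4, 5, 5, 3) -> finishes; pool += (1, 1, 1, 2) = (5, 6, 6, 5)
  W7 needs (3, 3, 6, 5) <= (5, 6, 6, 5) -> finishes; pool += (1, 0, 3, 0) = (6, 6, 9, 5)
  W4 needs (6, 3, 3, 2) <= (6, 6, 9, 5) -> finishes; pool += (1, 1, 0, 1) = (7, 7, 9, 6)


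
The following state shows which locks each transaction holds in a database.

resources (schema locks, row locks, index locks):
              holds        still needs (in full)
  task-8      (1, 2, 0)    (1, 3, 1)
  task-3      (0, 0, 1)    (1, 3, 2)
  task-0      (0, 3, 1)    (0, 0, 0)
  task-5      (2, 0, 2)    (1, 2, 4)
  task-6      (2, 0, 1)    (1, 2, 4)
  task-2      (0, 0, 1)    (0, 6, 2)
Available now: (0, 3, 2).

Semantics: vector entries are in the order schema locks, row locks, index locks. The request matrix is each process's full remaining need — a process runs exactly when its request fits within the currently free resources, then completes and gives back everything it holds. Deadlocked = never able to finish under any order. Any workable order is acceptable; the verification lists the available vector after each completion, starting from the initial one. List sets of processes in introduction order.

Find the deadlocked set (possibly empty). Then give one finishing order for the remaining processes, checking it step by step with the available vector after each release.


The deadlocked set is task-8, task-3, task-5 and task-6.
Key observation: once task-0, task-2 finish, the pool peaks at (0, 6, 4) — and every remaining process still needs more schema locks than that.
The rest can finish in the order task-0, task-2. Walking it through:
  pool = (0, 3, 2)
  run task-0 (needs (0, 0, 0), free (0, 3, 2)); after release of (0, 3, 1) the pool is (0, 6, 3)
  run task-2 (needs (0, 6, 2), free (0, 6, 3)); after release of (0, 0, 1) the pool is (0, 6, 4)
The stuck group stays short no matter what:
  task-8 cannot run: need (1, 3, 1) vs free (0, 6, 4) (insufficient schema locks)
  task-3 cannot run: need (1, 3, 2) vs free (0, 6, 4) (insufficient schema locks)
  task-5 cannot run: need (1, 2, 4) vs free (0, 6, 4) (insufficient schema locks)
  task-6 cannot run: need (1, 2, 4) vs free (0, 6, 4) (insufficient schema locks)


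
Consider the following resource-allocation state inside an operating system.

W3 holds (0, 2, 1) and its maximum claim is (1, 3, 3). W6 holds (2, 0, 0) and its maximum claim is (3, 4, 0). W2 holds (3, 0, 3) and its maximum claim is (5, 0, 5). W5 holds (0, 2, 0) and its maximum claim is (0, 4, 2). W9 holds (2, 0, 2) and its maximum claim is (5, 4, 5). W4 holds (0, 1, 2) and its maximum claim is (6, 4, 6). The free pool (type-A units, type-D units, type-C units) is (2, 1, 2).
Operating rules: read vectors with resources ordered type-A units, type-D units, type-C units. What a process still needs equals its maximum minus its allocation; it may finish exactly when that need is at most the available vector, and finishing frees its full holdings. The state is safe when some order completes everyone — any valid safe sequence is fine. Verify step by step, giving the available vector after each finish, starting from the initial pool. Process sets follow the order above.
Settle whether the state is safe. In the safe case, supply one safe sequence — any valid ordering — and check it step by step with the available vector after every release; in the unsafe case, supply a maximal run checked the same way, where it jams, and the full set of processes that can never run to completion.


SAFE, for example via the order W3, W5, W2, W9, W4, W6.
Key observation: the first exact fit in this order is W3 — it needs (1, 1, 2) with (2, 1, 2) free, meeting a requested resource to the last unit.
Step-by-step check:
  pool = (2, 1, 2)
  run W3 (needs (1, 1, 2), free (2, 1, 2)); after release of (0, 2, 1) the pool is (2, 3, 3)
  run W5 (needs (0, 2, 2), free (2, 3, 3)); after release of (0, 2, 0) the pool is (2, 5, 3)
  run W2 (needs (2, 0, 2), free (2, 5, 3)); after release of (3, 0, 3) the pool is (5, 5, 6)
  run W9 (needs (3, 4, 3), free (5, 5, 6)); after release of (2, 0, 2) the pool is (7, 5, 8)
  run W4 (needs (6, 3, 4), free (7, 5, 8)); after release of (0, 1, 2) the pool is (7, 6, 10)
  run W6 (needs (1, 4, 0), free (7, 6, 10)); after release of (2, 0, 0) the pool is (9, 6, 10)


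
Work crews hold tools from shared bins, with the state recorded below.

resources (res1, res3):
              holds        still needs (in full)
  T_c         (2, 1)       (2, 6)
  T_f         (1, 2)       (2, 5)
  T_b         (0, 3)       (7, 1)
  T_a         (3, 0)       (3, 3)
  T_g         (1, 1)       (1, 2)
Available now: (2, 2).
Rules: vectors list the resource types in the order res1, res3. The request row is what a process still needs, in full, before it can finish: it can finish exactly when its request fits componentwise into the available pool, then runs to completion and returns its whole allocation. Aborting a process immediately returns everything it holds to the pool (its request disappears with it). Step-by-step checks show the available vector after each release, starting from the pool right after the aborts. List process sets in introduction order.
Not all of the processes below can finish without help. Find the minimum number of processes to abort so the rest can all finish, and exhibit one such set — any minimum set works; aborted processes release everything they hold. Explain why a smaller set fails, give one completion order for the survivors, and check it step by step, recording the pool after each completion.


Minimum abort set: T_b.
Key observation: T_f could never have finished before the abort; with (0, 3) returned by T_b, it fits at step 1.
Minimality: the empty abort set fails — the state is deadlocked as it stands.
Survivors finish in the order: T_f, T_g, T_a, T_c. Verifying each step (pool after the aborts first):
  pool = (2, 5)
  run T_f (needs (2, 5), free (2, 5)); after release of (1, 2) the pool is (3, 7)
  run T_g (needs (1, 2), free (3, 7)); after release of (1, 1) the pool is (4, 8)
  run T_a (needs (3, 3), free (4, 8)); after release of (3, 0) the pool is (7, 8)
  run T_c (needs (2, 6), free (7, 8)); after release of (2, 1) the pool is (9, 9)


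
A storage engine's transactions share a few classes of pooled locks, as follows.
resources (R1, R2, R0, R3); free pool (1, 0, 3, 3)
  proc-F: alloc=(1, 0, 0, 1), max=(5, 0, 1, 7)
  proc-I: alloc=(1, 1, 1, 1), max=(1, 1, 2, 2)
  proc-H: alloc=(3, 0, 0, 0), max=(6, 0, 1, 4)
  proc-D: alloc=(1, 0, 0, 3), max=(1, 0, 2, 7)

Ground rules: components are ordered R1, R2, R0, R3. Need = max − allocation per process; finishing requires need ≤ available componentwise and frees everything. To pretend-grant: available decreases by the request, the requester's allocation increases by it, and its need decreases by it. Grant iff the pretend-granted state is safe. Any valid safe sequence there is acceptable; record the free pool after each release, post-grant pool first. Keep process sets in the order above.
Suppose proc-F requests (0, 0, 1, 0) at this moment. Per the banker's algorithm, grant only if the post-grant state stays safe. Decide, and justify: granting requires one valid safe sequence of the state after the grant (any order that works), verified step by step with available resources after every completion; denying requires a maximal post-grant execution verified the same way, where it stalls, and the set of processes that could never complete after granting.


GRANT — the state after the grant stays safe, e.g. via proc-I, proc-D, proc-H, proc-F.
Key observation: (1, 0, 2, 3) free after granting still covers proc-I first, and each release covers the next.
Step-by-step check of the post-grant state:
  pool = (1, 0, 2, 3)
  proc-I: need (0, 0, 1, 1) fits (1, 0, 2, 3); releases (1, 1, 1, 1), pool now (2, 1, 3, 4)
  proc-D: need (0, 0, 2, 4) fits (2, 1, 3, 4); releases (1, 0, 0, 3), pool now (3, 1, 3, 7)
  proc-H: need (3, 0, 1, 4) fits (3, 1, 3, 7); releases (3, 0, 0, 0), pool now (6, 1, 3, 7)
  proc-F: need (4, 0, 0, 6) fits (6, 1, 3, 7); releases (1, 0, 1, 1), pool now (7, 1, 4, 8)


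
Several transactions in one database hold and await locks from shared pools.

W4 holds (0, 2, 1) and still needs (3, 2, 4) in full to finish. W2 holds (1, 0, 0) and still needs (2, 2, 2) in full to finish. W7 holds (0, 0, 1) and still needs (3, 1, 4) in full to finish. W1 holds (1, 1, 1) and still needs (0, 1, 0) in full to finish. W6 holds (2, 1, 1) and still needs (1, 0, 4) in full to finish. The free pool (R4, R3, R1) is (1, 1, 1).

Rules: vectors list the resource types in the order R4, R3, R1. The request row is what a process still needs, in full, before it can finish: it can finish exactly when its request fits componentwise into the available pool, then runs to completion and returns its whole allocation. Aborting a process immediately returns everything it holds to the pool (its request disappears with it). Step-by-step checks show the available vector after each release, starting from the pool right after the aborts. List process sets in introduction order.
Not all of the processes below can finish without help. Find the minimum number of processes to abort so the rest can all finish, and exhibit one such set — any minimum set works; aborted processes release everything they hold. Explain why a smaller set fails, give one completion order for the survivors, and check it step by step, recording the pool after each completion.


Abort W4 and W6.
Key observation: the deadlocked W7 becomes finishable only because W4 and W6 released (2, 3, 2); it completes at step 3 below.
Minimality, checking each single-abort alternative: W4 alone leaves W7 blocked (short on R1); W2 alone leaves W4 blocked (short on R1); W7 alone leaves W4 blocked (short on R1); W1 alone leaves W4 blocked (short on R1); W6 alone leaves W4 blocked (short on R1).
The survivors complete as W1, W2, W7. Verifying each step (starting from the post-abort pool):
  pool = (3, 4, 3)
  run W1 (needs (0, 1, 0), free (3, 4, 3)); after release of (1, 1, 1) the pool is (4, 5, 4)
  run W2 (needs (2, 2, 2), free (4, 5, 4)); after release of (1, 0, 0) the pool is (5, 5, 4)
  run W7 (needs (3, 1, 4), free (5, 5, 4)); after release of (0, 0, 1) the pool is (5, 5, 5)


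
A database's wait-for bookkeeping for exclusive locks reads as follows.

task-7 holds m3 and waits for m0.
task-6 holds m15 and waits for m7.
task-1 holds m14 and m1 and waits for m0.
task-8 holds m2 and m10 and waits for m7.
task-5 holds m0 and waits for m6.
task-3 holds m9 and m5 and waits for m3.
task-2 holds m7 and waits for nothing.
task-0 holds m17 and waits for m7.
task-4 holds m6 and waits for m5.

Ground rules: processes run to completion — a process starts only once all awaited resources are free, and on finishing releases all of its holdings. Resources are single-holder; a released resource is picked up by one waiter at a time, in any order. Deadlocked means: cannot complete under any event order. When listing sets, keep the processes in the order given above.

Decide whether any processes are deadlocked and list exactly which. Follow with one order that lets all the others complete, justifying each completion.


Deadlocked set: task-7, task-1, task-5, task-3 and task-4.
Key observation: the waits loop around task-7 -> task-5 -> task-4 -> task-3 -> task-7 with no way out; task-1 waits into the deadlock from upstream.
A valid finishing order for the others: task-2, task-8, task-0, task-6.
Verifying each step:
  task-2 waits on nothing -> runs at once and releases m7
  run task-8 (all its waits — m7 — are resolved); releases m2 and m10
  run task-0 (all its waits — m7 — are resolved); releases m17
  run task-6 (all its waits — m7 — are resolved); releases m15


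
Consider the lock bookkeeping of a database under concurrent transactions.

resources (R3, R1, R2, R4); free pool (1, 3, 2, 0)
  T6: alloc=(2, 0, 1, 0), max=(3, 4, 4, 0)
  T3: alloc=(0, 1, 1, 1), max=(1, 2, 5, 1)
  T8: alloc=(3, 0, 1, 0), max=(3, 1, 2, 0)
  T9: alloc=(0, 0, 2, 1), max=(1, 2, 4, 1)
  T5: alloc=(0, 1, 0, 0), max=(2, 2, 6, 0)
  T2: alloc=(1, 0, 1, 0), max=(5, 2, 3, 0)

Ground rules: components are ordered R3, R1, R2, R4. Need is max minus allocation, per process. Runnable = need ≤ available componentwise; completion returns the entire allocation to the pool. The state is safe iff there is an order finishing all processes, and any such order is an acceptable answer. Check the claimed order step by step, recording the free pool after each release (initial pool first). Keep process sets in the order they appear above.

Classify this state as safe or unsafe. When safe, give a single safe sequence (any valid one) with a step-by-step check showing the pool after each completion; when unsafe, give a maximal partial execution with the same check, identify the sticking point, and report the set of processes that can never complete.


The state is SAFE; one workable sequence: T8, T2, T3, T6, T9, T5.
Key observation: the first exact fit in this order is T2 — it needs (4, 2, 2, 0) with (4, 3, 3, 0) free, meeting a requested resource to the last unit.
Walking it through:
  pool = (1, 3, 2, 0)
  T8: need (0, 1, 1, 0) fits (1, 3, 2, 0); releases (3, 0, 1, 0), pool now (4, 3, 3, 0)
  T2: need (4, 2, 2, 0) fits (4, 3, 3, 0); releases (1, 0, 1, 0), pool now (5, 3, 4, 0)
  T3: need (1, 1, 4, 0) fits (5, 3, 4, 0); releases (0, 1, 1, 1), pool now (5, 4, 5, 1)
  T6: need (1, 4, 3, 0) fits (5, 4, 5, 1); releases (2, 0, 1, 0), pool now (7, 4, 6, 1)
  T9: need (1, 2, 2, 0) fits (7, 4, 6, 1); releases (0, 0, 2, 1), pool now (7, 4, 8, 2)
  T5: need (2, 1, 6, 0) fits (7, 4, 8, 2); releases (0, 1, 0, 0), pool now (7, 5, 8, 2)


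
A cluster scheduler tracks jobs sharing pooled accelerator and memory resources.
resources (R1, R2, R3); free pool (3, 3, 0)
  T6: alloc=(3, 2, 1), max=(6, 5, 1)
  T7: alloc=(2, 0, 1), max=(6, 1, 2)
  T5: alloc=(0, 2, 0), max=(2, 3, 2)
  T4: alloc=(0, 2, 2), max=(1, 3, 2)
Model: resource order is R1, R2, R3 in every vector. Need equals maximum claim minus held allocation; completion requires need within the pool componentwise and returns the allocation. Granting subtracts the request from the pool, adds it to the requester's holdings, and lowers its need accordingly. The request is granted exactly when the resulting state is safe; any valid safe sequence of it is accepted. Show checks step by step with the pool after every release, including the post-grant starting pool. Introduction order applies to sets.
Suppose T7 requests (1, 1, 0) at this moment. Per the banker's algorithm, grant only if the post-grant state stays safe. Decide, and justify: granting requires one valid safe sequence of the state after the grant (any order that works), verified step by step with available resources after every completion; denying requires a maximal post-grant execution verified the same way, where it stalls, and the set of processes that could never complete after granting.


DENY. Granting would leave the state unsafe.
Key observation: the wall is R1: completing T4, T5 brings the pool only to (2, 6, 2), and all the rest need more.
Pretend the grant happened; the run T4, T5 goes as far as possible. Check, step by step:
  pool = (2, 2, 0)
  T4: need (1, 1, 0) fits (2, 2, 0); releases (0, 2, 2), pool now (2, 4, 2)
  T5: need (2, 1, 2) fits (2, 4, 2); releases (0, 2, 0), pool now (2, 6, 2)
  blocked: T6 wants (3, 3, 0), pool (2, 6, 2) — not enough R1
  blocked: T7 wants (3, 0, 1), pool (2, 6, 2) — not enough R1
Post-grant, the permanently blocked set is T6 and T7.


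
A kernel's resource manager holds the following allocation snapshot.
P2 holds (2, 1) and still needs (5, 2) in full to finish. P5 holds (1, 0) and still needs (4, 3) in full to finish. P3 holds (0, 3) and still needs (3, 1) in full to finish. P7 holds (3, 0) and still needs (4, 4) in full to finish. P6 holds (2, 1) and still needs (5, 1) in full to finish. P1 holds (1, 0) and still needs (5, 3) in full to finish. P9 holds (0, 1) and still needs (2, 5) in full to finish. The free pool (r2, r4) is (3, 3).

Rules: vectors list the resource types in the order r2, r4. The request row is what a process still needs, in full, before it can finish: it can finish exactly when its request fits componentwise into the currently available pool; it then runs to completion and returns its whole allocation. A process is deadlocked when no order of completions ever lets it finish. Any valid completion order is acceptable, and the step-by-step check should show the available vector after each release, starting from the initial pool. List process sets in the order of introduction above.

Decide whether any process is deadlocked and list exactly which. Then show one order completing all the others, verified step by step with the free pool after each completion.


Deadlocked: P2, P5, P7, P6 and P1.
Key observation: the wall is r2: completing P3, P9 brings the pool only to (3, 7), and all the rest need more.
One completion order for the rest: P3, P9. Verifying each step:
  pool = (3, 3)
  run P3 (needs (3, 1), free (3, 3)); after release of (0, 3) the pool is (3, 6)
  run P9 (needs (2, 5), free (3, 6)); after release of (0, 1) the pool is (3, 7)
The blocked processes can never fit:
  blocked: P2 wants (5, 2), pool (3, 7) — not enough r2
  blocked: P5 wants (4, 3), pool (3, 7) — not enough r2
  blocked: P7 wants (4, 4), pool (3, 7) — not enough r2
  blocked: P6 wants (5, 1), pool (3, 7) — not enough r2
  blocked: P1 wants (5, 3), pool (3, 7) — not enough r2


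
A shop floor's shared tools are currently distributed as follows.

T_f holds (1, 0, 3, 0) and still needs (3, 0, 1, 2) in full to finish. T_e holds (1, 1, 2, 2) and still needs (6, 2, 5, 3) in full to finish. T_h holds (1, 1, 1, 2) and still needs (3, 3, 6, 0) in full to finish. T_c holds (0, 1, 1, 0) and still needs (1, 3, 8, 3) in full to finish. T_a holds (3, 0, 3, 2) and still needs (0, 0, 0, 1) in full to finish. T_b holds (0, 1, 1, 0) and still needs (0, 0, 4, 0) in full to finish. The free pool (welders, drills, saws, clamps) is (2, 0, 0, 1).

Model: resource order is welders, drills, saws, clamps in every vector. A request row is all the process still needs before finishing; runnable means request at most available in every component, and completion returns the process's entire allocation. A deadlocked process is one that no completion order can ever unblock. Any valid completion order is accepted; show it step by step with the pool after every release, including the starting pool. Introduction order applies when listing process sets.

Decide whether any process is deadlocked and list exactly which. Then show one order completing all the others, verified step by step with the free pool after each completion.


The deadlocked set is T_e, T_h and T_c.
Key observation: drills is the bottleneck — with T_a, T_f, T_b done the pool holds (6, 1, 7, 3), short of every remaining need.
The rest can finish in the order T_a, T_f, T_b. Step-by-step check:
  pool = (2, 0, 0, 1)
  T_a: need (0, 0, 0, 1) fits (2, 0, 0, 1); releases (3, 0, 3, 2), pool now (5, 0, 3, 3)
  T_f: need (3, 0, 1, 2) fits (5, 0, 3, 3); releases (1, 0, 3, 0), pool now (6, 0, 6, 3)
  T_b: need (0, 0, 4, 0) fits (6, 0, 6, 3); releases (0, 1, 1, 0), pool now (6, 1, 7, 3)
The stuck group stays short no matter what:
  blocked: T_e wants (6, 2, 5, 3), pool (6, 1, 7, 3) — not enough drills
  blocked: T_h wants (3, 3, 6, 0), pool (6, 1, 7, 3) — not enough drills
  blocked: T_c wants (1, 3, 8, 3), pool (6, 1, 7, 3) — not enough drills and saws


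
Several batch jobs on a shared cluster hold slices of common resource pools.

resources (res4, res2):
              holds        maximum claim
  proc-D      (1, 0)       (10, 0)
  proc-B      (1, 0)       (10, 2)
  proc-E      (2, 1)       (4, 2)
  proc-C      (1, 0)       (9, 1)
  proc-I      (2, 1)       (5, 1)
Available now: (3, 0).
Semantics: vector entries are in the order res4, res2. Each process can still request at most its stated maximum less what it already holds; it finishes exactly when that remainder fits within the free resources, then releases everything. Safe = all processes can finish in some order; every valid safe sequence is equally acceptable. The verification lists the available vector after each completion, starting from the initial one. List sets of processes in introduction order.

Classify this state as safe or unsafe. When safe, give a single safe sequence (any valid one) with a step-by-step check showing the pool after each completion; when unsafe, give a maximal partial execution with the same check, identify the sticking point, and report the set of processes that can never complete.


UNSAFE — no complete ordering exists.
Key observation: proc-I, proc-E can finish, but then (7, 2) is all there is, and the blocked group's res4 demands exceed it.
The run proc-I, proc-E cannot be extended any further. Verifying each step:
  pool = (3, 0)
  proc-I needs (3, 0) <= (3, 0) -> finishes; pool += (2, 1) = (5, 1)
  proc-E needs (2, 1) <= (5, 1) -> finishes; pool += (2, 1) = (7, 2)
  proc-D still needs (9, 0) but only (7, 2) is free — short on res4
  proc-B still needs (9, 2) but only (7, 2) is free — short on res4
  proc-C still needs (8, 1) but only (7, 2) is free — short on res4
Never able to finish: proc-D, proc-B and proc-C.


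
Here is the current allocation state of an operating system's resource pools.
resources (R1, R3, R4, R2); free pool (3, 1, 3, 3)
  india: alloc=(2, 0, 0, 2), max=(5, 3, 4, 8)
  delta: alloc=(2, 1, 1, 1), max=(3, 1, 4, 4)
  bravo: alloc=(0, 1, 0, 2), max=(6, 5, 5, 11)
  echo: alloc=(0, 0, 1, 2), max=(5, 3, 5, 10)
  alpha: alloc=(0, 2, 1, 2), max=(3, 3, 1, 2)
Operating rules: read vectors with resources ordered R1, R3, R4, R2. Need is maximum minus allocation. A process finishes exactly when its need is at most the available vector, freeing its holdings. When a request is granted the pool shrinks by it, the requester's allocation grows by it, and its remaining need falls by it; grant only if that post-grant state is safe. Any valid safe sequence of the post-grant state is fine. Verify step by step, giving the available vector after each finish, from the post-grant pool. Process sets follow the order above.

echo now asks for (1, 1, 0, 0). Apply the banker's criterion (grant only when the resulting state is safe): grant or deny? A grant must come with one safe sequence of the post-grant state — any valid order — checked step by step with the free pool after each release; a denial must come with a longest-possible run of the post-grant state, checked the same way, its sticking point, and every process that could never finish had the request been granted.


GRANT: granting preserves safety; a valid post-grant sequence is delta, alpha, india, echo, bravo.
Key observation: granting shrinks the pool to (2, 0, 3, 3), yet delta still fits and the chain goes through.
Verifying the post-grant state step by step:
  pool = (2, 0, 3, 3)
  delta: need (1, 0, 3, 3) fits (2, 0, 3, 3); releases (2, 1, 1, 1), pool now (4, 1, 4, 4)
  alpha: need (3, 1, 0, 0) fits (4, 1, 4, 4); releases (0, 2, 1, 2), pool now (4, 3, 5, 6)
  india: need (3, 3, 4, 6) fits (4, 3, 5, 6); releases (2, 0, 0, 2), pool now (6, 3, 5, 8)
  echo: need (4, 2, 4, 8) fits (6, 3, 5, 8); releases (1, 1, 1, 2), pool now (7, 4, 6, 10)
  bravo: need (6, 4, 5, 9) fits (7, 4, 6, 10); releases (0, 1, 0, 2), pool now (7, 5, 6, 12)


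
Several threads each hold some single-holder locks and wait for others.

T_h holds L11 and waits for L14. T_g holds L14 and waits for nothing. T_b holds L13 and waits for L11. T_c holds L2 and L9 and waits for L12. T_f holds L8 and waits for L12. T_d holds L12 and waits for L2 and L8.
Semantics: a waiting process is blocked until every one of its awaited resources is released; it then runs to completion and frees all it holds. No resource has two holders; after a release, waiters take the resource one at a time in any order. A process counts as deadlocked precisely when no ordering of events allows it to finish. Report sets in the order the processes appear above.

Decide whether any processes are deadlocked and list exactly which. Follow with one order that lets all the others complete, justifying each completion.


The deadlocked set is T_c, T_f and T_d.
Key observation: T_c -> T_d -> T_c is a circular wait — nothing in it can go first; T_f is caught in further circular waits.
One completion order for the rest: T_g, T_h, T_b.
Step-by-step check:
  T_g waits on nothing -> runs at once and releases L14
  run T_h (all its waits — L14 — are resolved); releases L11
  run T_b (all its waits — L11 — are resolved); releases L13


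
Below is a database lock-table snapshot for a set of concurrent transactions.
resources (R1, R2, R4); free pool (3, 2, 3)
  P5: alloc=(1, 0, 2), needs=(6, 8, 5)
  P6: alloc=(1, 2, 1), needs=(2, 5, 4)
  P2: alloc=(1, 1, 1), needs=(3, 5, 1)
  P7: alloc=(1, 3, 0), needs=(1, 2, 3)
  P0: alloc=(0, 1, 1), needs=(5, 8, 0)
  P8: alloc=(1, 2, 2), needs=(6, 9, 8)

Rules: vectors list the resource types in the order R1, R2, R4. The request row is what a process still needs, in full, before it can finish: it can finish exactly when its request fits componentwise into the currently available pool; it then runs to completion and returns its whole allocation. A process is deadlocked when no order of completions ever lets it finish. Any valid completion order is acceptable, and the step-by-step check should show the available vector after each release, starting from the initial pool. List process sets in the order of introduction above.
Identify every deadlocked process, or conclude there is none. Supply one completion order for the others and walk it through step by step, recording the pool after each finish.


The deadlocked set is empty.
Key observation: the pool covers P7 at once, and every later process fits after earlier releases.
One completion order for the rest: P7, P2, P6, P0, P5, P8. Check, step by step:
  pool = (3, 2, 3)
  run P7 (needs (1, 2, 3), free (3, 2, 3)); after release of (1, 3, 0) the pool is (4, 5, 3)
  run P2 (needs (3, 5, 1), free (4, 5, 3)); after release of (1, 1, 1) the pool is (5, 6, 4)
  run P6 (needs (2, 5, 4), free (5, 6, 4)); after release of (1, 2, 1) the pool is (6, 8, 5)
  run P0 (needs (5, 8, 0), free (6, 8, 5)); after release of (0, 1, 1) the pool is (6, 9, 6)
  run P5 (needs (6, 8, 5), free (6, 9, 6)); after release of (1, 0, 2) the pool is (7, 9, 8)
  run P8 (needs (6, 9, 8), free (7, 9, 8)); after release of (1, 2, 2) the pool is (8, 11, 10)
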